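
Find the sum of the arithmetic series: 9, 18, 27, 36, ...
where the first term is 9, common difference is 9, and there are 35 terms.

Sₙ = n/2 × (first + last)
Last term = a + (n-1)d = 9 + (35-1)×9 = 315
S_35 = 35/2 × (9 + 315)
S_35 = 35/2 × 324 = 5670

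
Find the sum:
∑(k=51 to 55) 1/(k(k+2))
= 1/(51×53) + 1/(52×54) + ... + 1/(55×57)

Partial fractions: 1/(k(k+2)) = (1/2)[1/k - 1/(k+2)]
Telescoping leaves the first two and last two terms:
= (1/2)[1/51 + 1/52 - 1/56 - 1/57]
= 2425/1410864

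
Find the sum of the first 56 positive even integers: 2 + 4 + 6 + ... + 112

Sum of first n even numbers = n(n+1)
= 56×57
= 3192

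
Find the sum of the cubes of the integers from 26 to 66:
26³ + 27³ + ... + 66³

Use ∑_{k=1}^{n} k³ = [n(n+1)/2]², then subtract the first 25 terms.
∑_{k=1}^{66} k³ = [66×67/2]² = 2211² = 4888521
∑_{k=1}^{25} k³ = [25×26/2]² = 325² = 105625
∑_{k=26}^{66} k³ = 4888521 - 105625 = 4782896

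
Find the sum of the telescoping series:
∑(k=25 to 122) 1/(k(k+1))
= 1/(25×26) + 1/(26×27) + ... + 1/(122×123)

Partial fractions: 1/(k(k+1)) = 1/k - 1/(k+1)
The series telescopes:
= (1/25 - 1/26) + (1/26 - 1/27) + ... + (1/122 - 1/123)
= 1/25 - 1/123
= 98/3075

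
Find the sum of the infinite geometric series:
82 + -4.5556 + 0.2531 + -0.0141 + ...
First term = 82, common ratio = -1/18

For |r| < 1, S = a / (1 - r)
S = 82 / (1 - (-1/18))
S = 82 / (19/18)
S = 1476/19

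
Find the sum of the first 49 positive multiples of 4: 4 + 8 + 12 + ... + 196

Factor out 4: = 4(1 + 2 + ... + 49) = 4 × n(n+1)/2
= 4 × 49×50/2
= 4 × 1225
= 4900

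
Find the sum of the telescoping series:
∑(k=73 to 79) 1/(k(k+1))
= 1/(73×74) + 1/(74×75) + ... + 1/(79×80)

Partial fractions: 1/(k(k+1)) = 1/k - 1/(k+1)
The series telescopes:
= (1/73 - 1/74) + (1/74 - 1/75) + ... + (1/79 - 1/80)
= 1/73 - 1/80
= 7/5840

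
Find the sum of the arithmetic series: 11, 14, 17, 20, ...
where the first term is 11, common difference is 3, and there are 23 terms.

Sₙ = n/2 × (first + last)
Last term = a + (n-1)d = 11 + (23-1)×3 = 77
S_23 = 23/2 × (11 + 77)
S_23 = 23/2 × 88 = 1012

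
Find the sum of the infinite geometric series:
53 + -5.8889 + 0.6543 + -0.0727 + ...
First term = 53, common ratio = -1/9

For |r| < 1, S = a / (1 - r)
S = 53 / (1 - (-1/9))
S = 53 / (10/9)
S = 477/10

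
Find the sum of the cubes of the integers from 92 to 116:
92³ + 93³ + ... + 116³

Use ∑_{k=1}^{n} k³ = [n(n+1)/2]², then subtract the first 91 terms.
∑_{k=1}^{116} k³ = [116×117/2]² = 6786² = 46049796
∑_{k=1}^{91} k³ = [91×92/2]² = 4186² = 17522596
∑_{k=92}^{116} k³ = 46049796 - 17522596 = 28527200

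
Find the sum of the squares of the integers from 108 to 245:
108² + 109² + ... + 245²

Use ∑_{k=1}^{n} k² = n(n+1)(2n+1)/6, then subtract the first 107 terms.
∑_{k=1}^{245} k² = 245×246×491/6 = 4932095
∑_{k=1}^{107} k² = 107×108×215/6 = 414090
∑_{k=108}^{245} k² = 4932095 - 414090 = 4518005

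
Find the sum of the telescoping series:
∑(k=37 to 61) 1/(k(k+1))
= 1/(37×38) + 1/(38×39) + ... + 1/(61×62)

Partial fractions: 1/(k(k+1)) = 1/k - 1/(k+1)
The series telescopes:
= (1/37 - 1/38) + (1/38 - 1/39) + ... + (1/61 - 1/62)
= 1/37 - 1/62
= 25/2294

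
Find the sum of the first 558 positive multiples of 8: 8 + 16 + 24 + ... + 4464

Factor out 8: = 8(1 + 2 + ... + 558) = 8 × n(n+1)/2
= 8 × 558×559/2
= 8 × 155961
= 1247688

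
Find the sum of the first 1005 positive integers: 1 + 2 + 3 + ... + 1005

Formula: ∑k = n(n+1)/2
= 1005×1006/2
= 1011030/2
= 505515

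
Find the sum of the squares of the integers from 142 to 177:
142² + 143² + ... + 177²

Use ∑_{k=1}^{n} k² = n(n+1)(2n+1)/6, then subtract the first 141 terms.
∑_{k=1}^{177} k² = 177×178×355/6 = 1864105
∑_{k=1}^{141} k² = 141×142×283/6 = 944371
∑_{k=142}^{177} k² = 1864105 - 944371 = 919734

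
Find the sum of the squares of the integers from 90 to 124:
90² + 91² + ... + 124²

Use ∑_{k=1}^{n} k² = n(n+1)(2n+1)/6, then subtract the first 89 terms.
∑_{k=1}^{124} k² = 124×125×249/6 = 643250
∑_{k=1}^{89} k² = 89×90×179/6 = 238965
∑_{k=90}^{124} k² = 643250 - 238965 = 404285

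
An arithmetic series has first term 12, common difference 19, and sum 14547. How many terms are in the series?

Using S = n/2 × [2a + (n-1)d]
14547 = n/2 × [2(12) + (n-1)(19)]
14547 = n/2 × [24 + 19n - 19]
29094 = n × [5 + 19n]
19n² + (5)n - 29094 = 0
Discriminant: Δ = (5)² - 4(19)(-29094) = 25 + 2211144 = 2211169
√Δ = 1487
n = [-(5) + √Δ] / (2·19) = (-5 + 1487) / 38 = 1482 / 38 = 39
(The negative root is discarded since n must be a positive integer.)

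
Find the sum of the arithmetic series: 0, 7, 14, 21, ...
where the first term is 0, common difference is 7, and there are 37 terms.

Sₙ = n/2 × (first + last)
Last term = a + (n-1)d = 0 + (37-1)×7 = 252
S_37 = 37/2 × (0 + 252)
S_37 = 37/2 × 252 = 4662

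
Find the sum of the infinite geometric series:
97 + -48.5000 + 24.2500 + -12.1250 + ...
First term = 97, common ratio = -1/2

For |r| < 1, S = a / (1 - r)
S = 97 / (1 - (-1/2))
S = 97 / (3/2)
S = 194/3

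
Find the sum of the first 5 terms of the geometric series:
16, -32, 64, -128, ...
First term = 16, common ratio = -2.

Sₙ = a(1 - rⁿ) / (1 - r)
S_5 = 16(1 - (-2)^5) / (1 - (-2))
S_5 = 16(1 - (-32)) / (3)
S_5 = 176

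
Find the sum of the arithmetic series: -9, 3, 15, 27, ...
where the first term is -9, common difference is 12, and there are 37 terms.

Sₙ = n/2 × (first + last)
Last term = a + (n-1)d = -9 + (37-1)×12 = 423
S_37 = 37/2 × (-9 + 423)
S_37 = 37/2 × 414 = 7659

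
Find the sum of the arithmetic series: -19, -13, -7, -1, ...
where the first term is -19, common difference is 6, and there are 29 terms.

Sₙ = n/2 × (first + last)
Last term = a + (n-1)d = -19 + (29-1)×6 = 149
S_29 = 29/2 × (-19 + 149)
S_29 = 29/2 × 130 = 1885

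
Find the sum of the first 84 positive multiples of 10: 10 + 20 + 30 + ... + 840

Factor out 10: = 10(1 + 2 + ... + 84) = 10 × n(n+1)/2
= 10 × 84×85/2
= 10 × 3570
= 35700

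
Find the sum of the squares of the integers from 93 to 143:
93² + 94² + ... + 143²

Use ∑_{k=1}^{n} k² = n(n+1)(2n+1)/6, then subtract the first 92 terms.
∑_{k=1}^{143} k² = 143×144×287/6 = 984984
∑_{k=1}^{92} k² = 92×93×185/6 = 263810
∑_{k=93}^{143} k² = 984984 - 263810 = 721174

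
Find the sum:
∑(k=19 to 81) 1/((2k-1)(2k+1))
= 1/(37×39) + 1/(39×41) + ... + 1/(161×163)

Partial fractions: 1/((2k-1)(2k+1)) = (1/2)[1/(2k-1) - 1/(2k+1)]
The series telescopes:
= (1/2)[1/37 - 1/163]
= 63/6031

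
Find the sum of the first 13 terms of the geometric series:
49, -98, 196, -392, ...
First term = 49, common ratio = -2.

Sₙ = a(1 - rⁿ) / (1 - r)
S_13 = 49(1 - (-2)^13) / (1 - (-2))
S_13 = 49(1 - (-8192)) / (3)
S_13 = 133819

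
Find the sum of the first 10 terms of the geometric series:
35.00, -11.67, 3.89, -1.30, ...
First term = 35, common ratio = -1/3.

Sₙ = a(1 - rⁿ) / (1 - r)
S_10 = 35(1 - (-1/3)^10) / (1 - (-1/3))
S_10 = 35(1 - (1/59049)) / (4/3)
S_10 = 516670/19683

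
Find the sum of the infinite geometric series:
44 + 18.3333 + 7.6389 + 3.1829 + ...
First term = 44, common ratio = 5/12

For |r| < 1, S = a / (1 - r)
S = 44 / (1 - (5/12))
S = 44 / (7/12)
S = 528/7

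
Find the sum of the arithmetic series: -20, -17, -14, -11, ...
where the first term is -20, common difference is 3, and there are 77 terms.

Sₙ = n/2 × (first + last)
Last term = a + (n-1)d = -20 + (77-1)×3 = 208
S_77 = 77/2 × (-20 + 208)
S_77 = 77/2 × 188 = 7238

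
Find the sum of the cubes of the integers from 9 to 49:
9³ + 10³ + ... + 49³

Use ∑_{k=1}^{n} k³ = [n(n+1)/2]², then subtract the first 8 terms.
∑_{k=1}^{49} k³ = [49×50/2]² = 1225² = 1500625
∑_{k=1}^{8} k³ = [8×9/2]² = 36² = 1296
∑_{k=9}^{49} k³ = 1500625 - 1296 = 1499329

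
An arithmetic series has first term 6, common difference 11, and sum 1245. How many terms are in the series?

Using S = n/2 × [2a + (n-1)d]
1245 = n/2 × [2(6) + (n-1)(11)]
1245 = n/2 × [12 + 11n - 11]
2490 = n × [1 + 11n]
11n² + (1)n - 2490 = 0
Discriminant: Δ = (1)² - 4(11)(-2490) = 1 + 109560 = 109561
√Δ = 331
n = [-(1) + √Δ] / (2·11) = (-1 + 331) / 22 = 330 / 22 = 15
(The negative root is discarded since n must be a positive integer.)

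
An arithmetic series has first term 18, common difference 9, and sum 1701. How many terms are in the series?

Using S = n/2 × [2a + (n-1)d]
1701 = n/2 × [2(18) + (n-1)(9)]
1701 = n/2 × [36 + 9n - 9]
3402 = n × [27 + 9n]
9n² + (27)n - 3402 = 0
Discriminant: Δ = (27)² - 4(9)(-3402) = 729 + 122472 = 123201
√Δ = 351
n = [-(27) + √Δ] / (2·9) = (-27 + 351) / 18 = 324 / 18 = 18
(The negative root is discarded since n must be a positive integer.)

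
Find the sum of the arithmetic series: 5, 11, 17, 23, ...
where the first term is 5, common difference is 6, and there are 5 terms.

Sₙ = n/2 × (first + last)
Last term = a + (n-1)d = 5 + (5-1)×6 = 29
S_5 = 5/2 × (5 + 29)
S_5 = 5/2 × 34 = 85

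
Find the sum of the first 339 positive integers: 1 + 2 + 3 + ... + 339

Formula: ∑k = n(n+1)/2
= 339×340/2
= 115260/2
= 57630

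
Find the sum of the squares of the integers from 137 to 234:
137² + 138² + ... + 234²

Use ∑_{k=1}^{n} k² = n(n+1)(2n+1)/6, then subtract the first 136 terms.
∑_{k=1}^{234} k² = 234×235×469/6 = 4298385
∑_{k=1}^{136} k² = 136×137×273/6 = 847756
∑_{k=137}^{234} k² = 4298385 - 847756 = 3450629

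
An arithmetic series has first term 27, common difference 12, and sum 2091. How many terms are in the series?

Using S = n/2 × [2a + (n-1)d]
2091 = n/2 × [2(27) + (n-1)(12)]
2091 = n/2 × [54 + 12n - 12]
4182 = n × [42 + 12n]
12n² + (42)n - 4182 = 0
Discriminant: Δ = (42)² - 4(12)(-4182) = 1764 + 200736 = 202500
√Δ = 450
n = [-(42) + √Δ] / (2·12) = (-42 + 450) / 24 = 408 / 24 = 17
(The negative root is discarded since n must be a positive integer.)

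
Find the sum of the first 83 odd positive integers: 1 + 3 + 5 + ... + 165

Sum of first n odd numbers = n²
= 83²
= 6889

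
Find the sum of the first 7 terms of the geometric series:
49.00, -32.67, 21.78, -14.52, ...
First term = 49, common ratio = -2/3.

Sₙ = a(1 - rⁿ) / (1 - r)
S_7 = 49(1 - (-2/3)^7) / (1 - (-2/3))
S_7 = 49(1 - (-128/2187)) / (5/3)
S_7 = 22687/729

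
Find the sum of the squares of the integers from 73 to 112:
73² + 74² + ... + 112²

Use ∑_{k=1}^{n} k² = n(n+1)(2n+1)/6, then subtract the first 72 terms.
∑_{k=1}^{112} k² = 112×113×225/6 = 474600
∑_{k=1}^{72} k² = 72×73×145/6 = 127020
∑_{k=73}^{112} k² = 474600 - 127020 = 347580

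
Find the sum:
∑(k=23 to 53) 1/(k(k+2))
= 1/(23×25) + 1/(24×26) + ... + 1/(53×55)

Partial fractions: 1/(k(k+2)) = (1/2)[1/k - 1/(k+2)]
Telescoping leaves the first two and last two terms:
= (1/2)[1/23 + 1/24 - 1/54 - 1/55]
= 13237/546480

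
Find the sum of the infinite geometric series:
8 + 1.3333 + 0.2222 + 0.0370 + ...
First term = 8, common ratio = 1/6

For |r| < 1, S = a / (1 - r)
S = 8 / (1 - (1/6))
S = 8 / (5/6)
S = 48/5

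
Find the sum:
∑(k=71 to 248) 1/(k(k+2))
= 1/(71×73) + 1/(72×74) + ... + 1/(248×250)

Partial fractions: 1/(k(k+2)) = (1/2)[1/k - 1/(k+2)]
Telescoping leaves the first two and last two terms:
= (1/2)[1/71 + 1/72 - 1/249 - 1/250]
= 1058477/106074000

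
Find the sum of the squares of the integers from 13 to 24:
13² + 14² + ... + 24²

Use ∑_{k=1}^{n} k² = n(n+1)(2n+1)/6, then subtract the first 12 terms.
∑_{k=1}^{24} k² = 24×25×49/6 = 4900
∑_{k=1}^{12} k² = 12×13×25/6 = 650
∑_{k=13}^{24} k² = 4900 - 650 = 4250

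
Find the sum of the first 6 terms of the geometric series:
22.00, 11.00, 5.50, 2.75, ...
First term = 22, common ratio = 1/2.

Sₙ = a(1 - rⁿ) / (1 - r)
S_6 = 22(1 - (1/2)^6) / (1 - (1/2))
S_6 = 22(1 - (1/64)) / (1/2)
S_6 = 693/16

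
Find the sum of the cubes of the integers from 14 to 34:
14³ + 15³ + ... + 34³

Use ∑_{k=1}^{n} k³ = [n(n+1)/2]², then subtract the first 13 terms.
∑_{k=1}^{34} k³ = [34×35/2]² = 595² = 354025
∑_{k=1}^{13} k³ = [13×14/2]² = 91² = 8281
∑_{k=14}^{34} k³ = 354025 - 8281 = 345744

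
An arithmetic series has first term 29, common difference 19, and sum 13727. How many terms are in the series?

Using S = n/2 × [2a + (n-1)d]
13727 = n/2 × [2(29) + (n-1)(19)]
13727 = n/2 × [58 + 19n - 19]
27454 = n × [39 + 19n]
19n² + (39)n - 27454 = 0
Discriminant: Δ = (39)² - 4(19)(-27454) = 1521 + 2086504 = 2088025
√Δ = 1445
n = [-(39) + √Δ] / (2·19) = (-39 + 1445) / 38 = 1406 / 38 = 37
(The negative root is discarded since n must be a positive integer.)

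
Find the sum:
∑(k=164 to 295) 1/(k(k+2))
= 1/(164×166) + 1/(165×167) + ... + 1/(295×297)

Partial fractions: 1/(k(k+2)) = (1/2)[1/k - 1/(k+2)]
Telescoping leaves the first two and last two terms:
= (1/2)[1/164 + 1/165 - 1/296 - 1/297]
= 97549/36043920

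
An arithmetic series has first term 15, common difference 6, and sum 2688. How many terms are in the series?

Using S = n/2 × [2a + (n-1)d]
2688 = n/2 × [2(15) + (n-1)(6)]
2688 = n/2 × [30 + 6n - 6]
5376 = n × [24 + 6n]
6n² + (24)n - 5376 = 0
Discriminant: Δ = (24)² - 4(6)(-5376) = 576 + 129024 = 129600
√Δ = 360
n = [-(24) + √Δ] / (2·6) = (-24 + 360) / 12 = 336 / 12 = 28
(The negative root is discarded since n must be a positive integer.)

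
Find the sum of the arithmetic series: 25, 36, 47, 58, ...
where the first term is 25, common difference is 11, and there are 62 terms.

Sₙ = n/2 × (first + last)
Last term = a + (n-1)d = 25 + (62-1)×11 = 696
S_62 = 62/2 × (25 + 696)
S_62 = 62/2 × 721 = 22351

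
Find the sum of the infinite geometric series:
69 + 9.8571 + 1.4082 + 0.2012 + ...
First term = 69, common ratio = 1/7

For |r| < 1, S = a / (1 - r)
S = 69 / (1 - (1/7))
S = 69 / (6/7)
S = 161/2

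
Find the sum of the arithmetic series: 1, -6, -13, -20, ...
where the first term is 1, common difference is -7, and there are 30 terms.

Sₙ = n/2 × (first + last)
Last term = a + (n-1)d = 1 + (30-1)×(-7) = -202
S_30 = 30/2 × (1 + (-202))
S_30 = 30/2 × (-201) = -3015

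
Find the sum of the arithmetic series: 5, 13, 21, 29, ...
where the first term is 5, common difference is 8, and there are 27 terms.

Sₙ = n/2 × (first + last)
Last term = a + (n-1)d = 5 + (27-1)×8 = 213
S_27 = 27/2 × (5 + 213)
S_27 = 27/2 × 218 = 2943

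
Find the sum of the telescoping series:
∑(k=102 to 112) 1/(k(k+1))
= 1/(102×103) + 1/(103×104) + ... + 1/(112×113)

Partial fractions: 1/(k(k+1)) = 1/k - 1/(k+1)
The series telescopes:
= (1/102 - 1/103) + (1/103 - 1/104) + ... + (1/112 - 1/113)
= 1/102 - 1/113
= 11/11526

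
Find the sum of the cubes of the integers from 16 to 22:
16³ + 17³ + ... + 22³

Use ∑_{k=1}^{n} k³ = [n(n+1)/2]², then subtract the first 15 terms.
∑_{k=1}^{22} k³ = [22×23/2]² = 253² = 64009
∑_{k=1}^{15} k³ = [15×16/2]² = 120² = 14400
∑_{k=16}^{22} k³ = 64009 - 14400 = 49609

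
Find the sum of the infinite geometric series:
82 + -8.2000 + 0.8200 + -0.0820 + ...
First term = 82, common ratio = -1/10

For |r| < 1, S = a / (1 - r)
S = 82 / (1 - (-1/10))
S = 82 / (11/10)
S = 820/11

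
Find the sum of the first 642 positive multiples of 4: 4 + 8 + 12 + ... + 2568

Factor out 4: = 4(1 + 2 + ... + 642) = 4 × n(n+1)/2
= 4 × 642×643/2
= 4 × 206403
= 825612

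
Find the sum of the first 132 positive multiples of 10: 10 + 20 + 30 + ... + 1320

Factor out 10: = 10(1 + 2 + ... + 132) = 10 × n(n+1)/2
= 10 × 132×133/2
= 10 × 8778
= 87780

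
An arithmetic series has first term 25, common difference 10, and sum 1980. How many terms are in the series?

Using S = n/2 × [2a + (n-1)d]
1980 = n/2 × [2(25) + (n-1)(10)]
1980 = n/2 × [50 + 10n - 10]
3960 = n × [40 + 10n]
10n² + (40)n - 3960 = 0
Discriminant: Δ = (40)² - 4(10)(-3960) = 1600 + 158400 = 160000
√Δ = 400
n = [-(40) + √Δ] / (2·10) = (-40 + 400) / 20 = 360 / 20 = 18
(The negative root is discarded since n must be a positive integer.)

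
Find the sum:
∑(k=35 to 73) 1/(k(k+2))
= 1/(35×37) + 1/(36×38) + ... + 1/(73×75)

Partial fractions: 1/(k(k+2)) = (1/2)[1/k - 1/(k+2)]
Telescoping leaves the first two and last two terms:
= (1/2)[1/35 + 1/36 - 1/74 - 1/75]
= 6877/466200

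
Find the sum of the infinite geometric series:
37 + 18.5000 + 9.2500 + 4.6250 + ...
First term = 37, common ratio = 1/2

For |r| < 1, S = a / (1 - r)
S = 37 / (1 - (1/2))
S = 37 / (1/2)
S = 74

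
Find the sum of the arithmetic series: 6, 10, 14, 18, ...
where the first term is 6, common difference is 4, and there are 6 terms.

Sₙ = n/2 × (first + last)
Last term = a + (n-1)d = 6 + (6-1)×4 = 26
S_6 = 6/2 × (6 + 26)
S_6 = 6/2 × 32 = 96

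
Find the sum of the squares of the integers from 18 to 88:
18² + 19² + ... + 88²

Use ∑_{k=1}^{n} k² = n(n+1)(2n+1)/6, then subtract the first 17 terms.
∑_{k=1}^{88} k² = 88×89×177/6 = 231044
∑_{k=1}^{17} k² = 17×18×35/6 = 1785
∑_{k=18}^{88} k² = 231044 - 1785 = 229259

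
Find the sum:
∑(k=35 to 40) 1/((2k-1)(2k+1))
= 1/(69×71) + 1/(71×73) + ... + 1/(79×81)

Partial fractions: 1/((2k-1)(2k+1)) = (1/2)[1/(2k-1) - 1/(2k+1)]
The series telescopes:
= (1/2)[1/69 - 1/81]
= 2/1863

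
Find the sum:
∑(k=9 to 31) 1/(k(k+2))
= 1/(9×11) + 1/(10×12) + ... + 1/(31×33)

Partial fractions: 1/(k(k+2)) = (1/2)[1/k - 1/(k+2)]
Telescoping leaves the first two and last two terms:
= (1/2)[1/9 + 1/10 - 1/32 - 1/33]
= 2369/31680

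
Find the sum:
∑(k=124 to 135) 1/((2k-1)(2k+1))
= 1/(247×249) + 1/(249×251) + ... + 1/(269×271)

Partial fractions: 1/((2k-1)(2k+1)) = (1/2)[1/(2k-1) - 1/(2k+1)]
The series telescopes:
= (1/2)[1/247 - 1/271]
= 12/66937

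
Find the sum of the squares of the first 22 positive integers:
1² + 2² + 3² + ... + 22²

Formula: ∑k² = n(n+1)(2n+1)/6
= 22×23×45/6
= 22770/6
= 3795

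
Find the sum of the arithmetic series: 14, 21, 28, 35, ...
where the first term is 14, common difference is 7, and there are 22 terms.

Sₙ = n/2 × (first + last)
Last term = a + (n-1)d = 14 + (22-1)×7 = 161
S_22 = 22/2 × (14 + 161)
S_22 = 22/2 × 175 = 1925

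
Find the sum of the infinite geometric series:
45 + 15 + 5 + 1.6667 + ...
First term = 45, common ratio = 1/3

For |r| < 1, S = a / (1 - r)
S = 45 / (1 - (1/3))
S = 45 / (2/3)
S = 135/2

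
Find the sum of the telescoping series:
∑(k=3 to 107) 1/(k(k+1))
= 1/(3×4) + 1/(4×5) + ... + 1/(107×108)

Partial fractions: 1/(k(k+1)) = 1/k - 1/(k+1)
The series telescopes:
= (1/3 - 1/4) + (1/4 - 1/5) + ... + (1/107 - 1/108)
= 1/3 - 1/108
= 35/108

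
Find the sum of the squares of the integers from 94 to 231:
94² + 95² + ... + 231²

Use ∑_{k=1}^{n} k² = n(n+1)(2n+1)/6, then subtract the first 93 terms.
∑_{k=1}^{231} k² = 231×232×463/6 = 4135516
∑_{k=1}^{93} k² = 93×94×187/6 = 272459
∑_{k=94}^{231} k² = 4135516 - 272459 = 3863057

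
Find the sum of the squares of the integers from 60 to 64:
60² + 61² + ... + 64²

Use ∑_{k=1}^{n} k² = n(n+1)(2n+1)/6, then subtract the first 59 terms.
∑_{k=1}^{64} k² = 64×65×129/6 = 89440
∑_{k=1}^{59} k² = 59×60×119/6 = 70210
∑_{k=60}^{64} k² = 89440 - 70210 = 19230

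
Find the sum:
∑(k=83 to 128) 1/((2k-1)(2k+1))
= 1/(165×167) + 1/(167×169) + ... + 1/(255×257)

Partial fractions: 1/((2k-1)(2k+1)) = (1/2)[1/(2k-1) - 1/(2k+1)]
The series telescopes:
= (1/2)[1/165 - 1/257]
= 46/42405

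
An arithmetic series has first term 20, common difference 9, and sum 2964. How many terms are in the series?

Using S = n/2 × [2a + (n-1)d]
2964 = n/2 × [2(20) + (n-1)(9)]
2964 = n/2 × [40 + 9n - 9]
5928 = n × [31 + 9n]
9n² + (31)n - 5928 = 0
Discriminant: Δ = (31)² - 4(9)(-5928) = 961 + 213408 = 214369
√Δ = 463
n = [-(31) + √Δ] / (2·9) = (-31 + 463) / 18 = 432 / 18 = 24
(The negative root is discarded since n must be a positive integer.)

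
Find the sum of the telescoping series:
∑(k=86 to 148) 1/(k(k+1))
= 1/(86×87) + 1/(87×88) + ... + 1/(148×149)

Partial fractions: 1/(k(k+1)) = 1/k - 1/(k+1)
The series telescopes:
= (1/86 - 1/87) + (1/87 - 1/88) + ... + (1/148 - 1/149)
= 1/86 - 1/149
= 63/12814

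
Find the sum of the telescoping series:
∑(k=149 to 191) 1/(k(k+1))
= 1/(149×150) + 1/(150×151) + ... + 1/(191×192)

Partial fractions: 1/(k(k+1)) = 1/k - 1/(k+1)
The series telescopes:
= (1/149 - 1/150) + (1/150 - 1/151) + ... + (1/191 - 1/192)
= 1/149 - 1/192
= 43/28608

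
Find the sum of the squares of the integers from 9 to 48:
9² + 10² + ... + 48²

Use ∑_{k=1}^{n} k² = n(n+1)(2n+1)/6, then subtract the first 8 terms.
∑_{k=1}^{48} k² = 48×49×97/6 = 38024
∑_{k=1}^{8} k² = 8×9×17/6 = 204
∑_{k=9}^{48} k² = 38024 - 204 = 37820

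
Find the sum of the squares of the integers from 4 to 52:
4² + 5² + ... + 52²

Use ∑_{k=1}^{n} k² = n(n+1)(2n+1)/6, then subtract the first 3 terms.
∑_{k=1}^{52} k² = 52×53×105/6 = 48230
∑_{k=1}^{3} k² = 3×4×7/6 = 14
∑_{k=4}^{52} k² = 48230 - 14 = 48216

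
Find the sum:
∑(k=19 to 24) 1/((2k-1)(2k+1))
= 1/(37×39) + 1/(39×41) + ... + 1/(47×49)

Partial fractions: 1/((2k-1)(2k+1)) = (1/2)[1/(2k-1) - 1/(2k+1)]
The series telescopes:
= (1/2)[1/37 - 1/49]
= 6/1813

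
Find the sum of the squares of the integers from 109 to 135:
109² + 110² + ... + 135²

Use ∑_{k=1}^{n} k² = n(n+1)(2n+1)/6, then subtract the first 108 terms.
∑_{k=1}^{135} k² = 135×136×271/6 = 829260
∑_{k=1}^{108} k² = 108×109×217/6 = 425754
∑_{k=109}^{135} k² = 829260 - 425754 = 403506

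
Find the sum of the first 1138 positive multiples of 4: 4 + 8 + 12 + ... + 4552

Factor out 4: = 4(1 + 2 + ... + 1138) = 4 × n(n+1)/2
= 4 × 1138×1139/2
= 4 × 648091
= 2592364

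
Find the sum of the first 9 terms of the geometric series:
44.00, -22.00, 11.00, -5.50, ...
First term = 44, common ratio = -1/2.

Sₙ = a(1 - rⁿ) / (1 - r)
S_9 = 44(1 - (-1/2)^9) / (1 - (-1/2))
S_9 = 44(1 - (-1/512)) / (3/2)
S_9 = 1881/64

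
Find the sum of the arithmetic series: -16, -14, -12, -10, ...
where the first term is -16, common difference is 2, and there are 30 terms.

Sₙ = n/2 × (first + last)
Last term = a + (n-1)d = -16 + (30-1)×2 = 42
S_30 = 30/2 × (-16 + 42)
S_30 = 30/2 × 26 = 390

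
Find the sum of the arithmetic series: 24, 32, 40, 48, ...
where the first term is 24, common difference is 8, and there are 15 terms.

Sₙ = n/2 × (first + last)
Last term = a + (n-1)d = 24 + (15-1)×8 = 136
S_15 = 15/2 × (24 + 136)
S_15 = 15/2 × 160 = 1200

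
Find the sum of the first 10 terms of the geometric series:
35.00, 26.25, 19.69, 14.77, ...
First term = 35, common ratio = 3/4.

Sₙ = a(1 - rⁿ) / (1 - r)
S_10 = 35(1 - (3/4)^10) / (1 - (3/4))
S_10 = 35(1 - (59049/1048576)) / (1/4)
S_10 = 34633445/262144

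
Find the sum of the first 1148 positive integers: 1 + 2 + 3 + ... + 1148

Formula: ∑k = n(n+1)/2
= 1148×1149/2
= 1319052/2
= 659526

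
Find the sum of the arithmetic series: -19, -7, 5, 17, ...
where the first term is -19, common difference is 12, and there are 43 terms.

Sₙ = n/2 × (first + last)
Last term = a + (n-1)d = -19 + (43-1)×12 = 485
S_43 = 43/2 × (-19 + 485)
S_43 = 43/2 × 466 = 10019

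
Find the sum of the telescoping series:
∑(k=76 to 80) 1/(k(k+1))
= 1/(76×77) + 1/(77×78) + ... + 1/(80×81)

Partial fractions: 1/(k(k+1)) = 1/k - 1/(k+1)
The series telescopes:
= (1/76 - 1/77) + (1/77 - 1/78) + ... + (1/80 - 1/81)
= 1/76 - 1/81
= 5/6156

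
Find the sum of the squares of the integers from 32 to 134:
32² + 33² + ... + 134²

Use ∑_{k=1}^{n} k² = n(n+1)(2n+1)/6, then subtract the first 31 terms.
∑_{k=1}^{134} k² = 134×135×269/6 = 811035
∑_{k=1}^{31} k² = 31×32×63/6 = 10416
∑_{k=32}^{134} k² = 811035 - 10416 = 800619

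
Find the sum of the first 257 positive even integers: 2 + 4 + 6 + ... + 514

Sum of first n even numbers = n(n+1)
= 257×258
= 66306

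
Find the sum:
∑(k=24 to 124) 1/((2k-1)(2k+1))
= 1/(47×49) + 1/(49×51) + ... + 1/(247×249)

Partial fractions: 1/((2k-1)(2k+1)) = (1/2)[1/(2k-1) - 1/(2k+1)]
The series telescopes:
= (1/2)[1/47 - 1/249]
= 101/11703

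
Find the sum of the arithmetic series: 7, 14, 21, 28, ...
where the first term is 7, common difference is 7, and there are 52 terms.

Sₙ = n/2 × (first + last)
Last term = a + (n-1)d = 7 + (52-1)×7 = 364
S_52 = 52/2 × (7 + 364)
S_52 = 52/2 × 371 = 9646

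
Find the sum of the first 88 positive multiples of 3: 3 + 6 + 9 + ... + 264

Factor out 3: = 3(1 + 2 + ... + 88) = 3 × n(n+1)/2
= 3 × 88×89/2
= 3 × 3916
= 11748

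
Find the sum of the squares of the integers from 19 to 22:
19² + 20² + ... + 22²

Use ∑_{k=1}^{n} k² = n(n+1)(2n+1)/6, then subtract the first 18 terms.
∑_{k=1}^{22} k² = 22×23×45/6 = 3795
∑_{k=1}^{18} k² = 18×19×37/6 = 2109
∑_{k=19}^{22} k² = 3795 - 2109 = 1686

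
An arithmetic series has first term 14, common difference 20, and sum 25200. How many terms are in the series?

Using S = n/2 × [2a + (n-1)d]
25200 = n/2 × [2(14) + (n-1)(20)]
25200 = n/2 × [28 + 20n - 20]
50400 = n × [8 + 20n]
20n² + (8)n - 50400 = 0
Discriminant: Δ = (8)² - 4(20)(-50400) = 64 + 4032000 = 4032064
√Δ = 2008
n = [-(8) + √Δ] / (2·20) = (-8 + 2008) / 40 = 2000 / 40 = 50
(The negative root is discarded since n must be a positive integer.)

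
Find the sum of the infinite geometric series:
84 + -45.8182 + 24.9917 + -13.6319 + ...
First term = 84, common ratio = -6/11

For |r| < 1, S = a / (1 - r)
S = 84 / (1 - (-6/11))
S = 84 / (17/11)
S = 924/17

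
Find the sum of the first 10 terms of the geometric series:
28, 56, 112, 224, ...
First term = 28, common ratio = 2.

Sₙ = a(1 - rⁿ) / (1 - r)
S_10 = 28(1 - 2^10) / (1 - 2)
S_10 = 28(1 - 1024) / (-1)
S_10 = 28644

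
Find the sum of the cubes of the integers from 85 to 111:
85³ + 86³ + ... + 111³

Use ∑_{k=1}^{n} k³ = [n(n+1)/2]², then subtract the first 84 terms.
∑_{k=1}^{111} k³ = [111×112/2]² = 6216² = 38638656
∑_{k=1}^{84} k³ = [84×85/2]² = 3570² = 12744900
∑_{k=85}^{111} k³ = 38638656 - 12744900 = 25893756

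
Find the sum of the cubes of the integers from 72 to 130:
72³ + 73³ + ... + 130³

Use ∑_{k=1}^{n} k³ = [n(n+1)/2]², then subtract the first 71 terms.
∑_{k=1}^{130} k³ = [130×131/2]² = 8515² = 72505225
∑_{k=1}^{71} k³ = [71×72/2]² = 2556² = 6533136
∑_{k=72}^{130} k³ = 72505225 - 6533136 = 65972089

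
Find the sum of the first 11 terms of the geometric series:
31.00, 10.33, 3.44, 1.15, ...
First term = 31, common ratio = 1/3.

Sₙ = a(1 - rⁿ) / (1 - r)
S_11 = 31(1 - (1/3)^11) / (1 - (1/3))
S_11 = 31(1 - (1/177147)) / (2/3)
S_11 = 2745763/59049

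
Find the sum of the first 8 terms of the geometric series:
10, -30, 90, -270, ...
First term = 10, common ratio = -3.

Sₙ = a(1 - rⁿ) / (1 - r)
S_8 = 10(1 - (-3)^8) / (1 - (-3))
S_8 = 10(1 - 6561) / (4)
S_8 = -16400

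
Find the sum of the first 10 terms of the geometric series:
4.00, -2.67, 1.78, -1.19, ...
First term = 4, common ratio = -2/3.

Sₙ = a(1 - rⁿ) / (1 - r)
S_10 = 4(1 - (-2/3)^10) / (1 - (-2/3))
S_10 = 4(1 - (1024/59049)) / (5/3)
S_10 = 46420/19683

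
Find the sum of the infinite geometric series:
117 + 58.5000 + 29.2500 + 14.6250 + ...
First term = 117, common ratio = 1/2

For |r| < 1, S = a / (1 - r)
S = 117 / (1 - (1/2))
S = 117 / (1/2)
S = 234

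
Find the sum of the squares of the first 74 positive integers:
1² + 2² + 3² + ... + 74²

Formula: ∑k² = n(n+1)(2n+1)/6
= 74×75×149/6
= 826950/6
= 137825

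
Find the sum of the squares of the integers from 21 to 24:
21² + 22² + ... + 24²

Use ∑_{k=1}^{n} k² = n(n+1)(2n+1)/6, then subtract the first 20 terms.
∑_{k=1}^{24} k² = 24×25×49/6 = 4900
∑_{k=1}^{20} k² = 20×21×41/6 = 2870
∑_{k=21}^{24} k² = 4900 - 2870 = 2030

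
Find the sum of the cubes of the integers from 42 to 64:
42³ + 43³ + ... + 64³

Use ∑_{k=1}^{n} k³ = [n(n+1)/2]², then subtract the first 41 terms.
∑_{k=1}^{64} k³ = [64×65/2]² = 2080² = 4326400
∑_{k=1}^{41} k³ = [41×42/2]² = 861² = 741321
∑_{k=42}^{64} k³ = 4326400 - 741321 = 3585079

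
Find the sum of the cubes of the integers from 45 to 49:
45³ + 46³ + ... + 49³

Use ∑_{k=1}^{n} k³ = [n(n+1)/2]², then subtract the first 44 terms.
∑_{k=1}^{49} k³ = [49×50/2]² = 1225² = 1500625
∑_{k=1}^{44} k³ = [44×45/2]² = 990² = 980100
∑_{k=45}^{49} k³ = 1500625 - 980100 = 520525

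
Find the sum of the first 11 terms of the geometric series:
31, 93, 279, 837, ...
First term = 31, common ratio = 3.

Sₙ = a(1 - rⁿ) / (1 - r)
S_11 = 31(1 - 3^11) / (1 - 3)
S_11 = 31(1 - 177147) / (-2)
S_11 = 2745763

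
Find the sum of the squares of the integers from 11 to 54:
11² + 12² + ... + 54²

Use ∑_{k=1}^{n} k² = n(n+1)(2n+1)/6, then subtract the first 10 terms.
∑_{k=1}^{54} k² = 54×55×109/6 = 53955
∑_{k=1}^{10} k² = 10×11×21/6 = 385
∑_{k=11}^{54} k² = 53955 - 385 = 53570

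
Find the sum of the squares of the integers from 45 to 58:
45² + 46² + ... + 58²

Use ∑_{k=1}^{n} k² = n(n+1)(2n+1)/6, then subtract the first 44 terms.
∑_{k=1}^{58} k² = 58×59×117/6 = 66729
∑_{k=1}^{44} k² = 44×45×89/6 = 29370
∑_{k=45}^{58} k² = 66729 - 29370 = 37359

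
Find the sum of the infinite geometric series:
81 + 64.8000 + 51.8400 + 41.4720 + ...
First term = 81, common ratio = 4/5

For |r| < 1, S = a / (1 - r)
S = 81 / (1 - (4/5))
S = 81 / (1/5)
S = 405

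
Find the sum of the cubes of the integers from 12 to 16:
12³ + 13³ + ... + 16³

Use ∑_{k=1}^{n} k³ = [n(n+1)/2]², then subtract the first 11 terms.
∑_{k=1}^{16} k³ = [16×17/2]² = 136² = 18496
∑_{k=1}^{11} k³ = [11×12/2]² = 66² = 4356
∑_{k=12}^{16} k³ = 18496 - 4356 = 14140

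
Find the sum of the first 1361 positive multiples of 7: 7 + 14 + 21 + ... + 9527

Factor out 7: = 7(1 + 2 + ... + 1361) = 7 × n(n+1)/2
= 7 × 1361×1362/2
= 7 × 926841
= 6487887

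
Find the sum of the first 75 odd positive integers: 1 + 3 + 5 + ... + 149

Sum of first n odd numbers = n²
= 75²
= 5625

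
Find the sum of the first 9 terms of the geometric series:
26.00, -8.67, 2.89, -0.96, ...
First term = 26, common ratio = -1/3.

Sₙ = a(1 - rⁿ) / (1 - r)
S_9 = 26(1 - (-1/3)^9) / (1 - (-1/3))
S_9 = 26(1 - (-1/19683)) / (4/3)
S_9 = 127946/6561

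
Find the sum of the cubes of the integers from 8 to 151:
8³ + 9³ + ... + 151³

Use ∑_{k=1}^{n} k³ = [n(n+1)/2]², then subtract the first 7 terms.
∑_{k=1}^{151} k³ = [151×152/2]² = 11476² = 131698576
∑_{k=1}^{7} k³ = [7×8/2]² = 28² = 784
∑_{k=8}^{151} k³ = 131698576 - 784 = 131697792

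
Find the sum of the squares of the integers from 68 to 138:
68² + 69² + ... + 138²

Use ∑_{k=1}^{n} k² = n(n+1)(2n+1)/6, then subtract the first 67 terms.
∑_{k=1}^{138} k² = 138×139×277/6 = 885569
∑_{k=1}^{67} k² = 67×68×135/6 = 102510
∑_{k=68}^{138} k² = 885569 - 102510 = 783059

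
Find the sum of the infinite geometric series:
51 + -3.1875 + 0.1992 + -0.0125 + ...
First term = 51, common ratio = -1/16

For |r| < 1, S = a / (1 - r)
S = 51 / (1 - (-1/16))
S = 51 / (17/16)
S = 48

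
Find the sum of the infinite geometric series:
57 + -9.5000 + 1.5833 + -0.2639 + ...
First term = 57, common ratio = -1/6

For |r| < 1, S = a / (1 - r)
S = 57 / (1 - (-1/6))
S = 57 / (7/6)
S = 342/7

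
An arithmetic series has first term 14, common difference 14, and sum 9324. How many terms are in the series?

Using S = n/2 × [2a + (n-1)d]
9324 = n/2 × [2(14) + (n-1)(14)]
9324 = n/2 × [28 + 14n - 14]
18648 = n × [14 + 14n]
14n² + (14)n - 18648 = 0
Discriminant: Δ = (14)² - 4(14)(-18648) = 196 + 1044288 = 1044484
√Δ = 1022
n = [-(14) + √Δ] / (2·14) = (-14 + 1022) / 28 = 1008 / 28 = 36
(The negative root is discarded since n must be a positive integer.)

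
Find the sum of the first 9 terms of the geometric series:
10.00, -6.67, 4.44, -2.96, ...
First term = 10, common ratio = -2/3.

Sₙ = a(1 - rⁿ) / (1 - r)
S_9 = 10(1 - (-2/3)^9) / (1 - (-2/3))
S_9 = 10(1 - (-512/19683)) / (5/3)
S_9 = 40390/6561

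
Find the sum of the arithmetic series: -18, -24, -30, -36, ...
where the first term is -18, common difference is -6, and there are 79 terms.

Sₙ = n/2 × (first + last)
Last term = a + (n-1)d = -18 + (79-1)×(-6) = -486
S_79 = 79/2 × (-18 + (-486))
S_79 = 79/2 × (-504) = -19908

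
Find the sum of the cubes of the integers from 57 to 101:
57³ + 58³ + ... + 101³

Use ∑_{k=1}^{n} k³ = [n(n+1)/2]², then subtract the first 56 terms.
∑_{k=1}^{101} k³ = [101×102/2]² = 5151² = 26532801
∑_{k=1}^{56} k³ = [56×57/2]² = 1596² = 2547216
∑_{k=57}^{101} k³ = 26532801 - 2547216 = 23985585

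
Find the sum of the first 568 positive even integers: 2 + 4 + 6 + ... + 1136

Sum of first n even numbers = n(n+1)
= 568×569
= 323192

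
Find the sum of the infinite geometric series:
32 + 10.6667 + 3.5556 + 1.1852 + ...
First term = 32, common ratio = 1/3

For |r| < 1, S = a / (1 - r)
S = 32 / (1 - (1/3))
S = 32 / (2/3)
S = 48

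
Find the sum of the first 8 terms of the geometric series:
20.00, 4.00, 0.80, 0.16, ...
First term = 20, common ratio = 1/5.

Sₙ = a(1 - rⁿ) / (1 - r)
S_8 = 20(1 - (1/5)^8) / (1 - (1/5))
S_8 = 20(1 - (1/390625)) / (4/5)
S_8 = 390624/15625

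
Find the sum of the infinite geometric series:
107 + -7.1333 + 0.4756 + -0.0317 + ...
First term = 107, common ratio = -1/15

For |r| < 1, S = a / (1 - r)
S = 107 / (1 - (-1/15))
S = 107 / (16/15)
S = 1605/16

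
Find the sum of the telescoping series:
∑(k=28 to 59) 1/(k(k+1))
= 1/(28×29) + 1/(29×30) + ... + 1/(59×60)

Partial fractions: 1/(k(k+1)) = 1/k - 1/(k+1)
The series telescopes:
= (1/28 - 1/29) + (1/29 - 1/30) + ... + (1/59 - 1/60)
= 1/28 - 1/60
= 2/105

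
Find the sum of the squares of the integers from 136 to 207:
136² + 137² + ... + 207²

Use ∑_{k=1}^{n} k² = n(n+1)(2n+1)/6, then subtract the first 135 terms.
∑_{k=1}^{207} k² = 207×208×415/6 = 2978040
∑_{k=1}^{135} k² = 135×136×271/6 = 829260
∑_{k=136}^{207} k² = 2978040 - 829260 = 2148780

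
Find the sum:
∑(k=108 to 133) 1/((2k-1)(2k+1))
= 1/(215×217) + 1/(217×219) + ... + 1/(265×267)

Partial fractions: 1/((2k-1)(2k+1)) = (1/2)[1/(2k-1) - 1/(2k+1)]
The series telescopes:
= (1/2)[1/215 - 1/267]
= 26/57405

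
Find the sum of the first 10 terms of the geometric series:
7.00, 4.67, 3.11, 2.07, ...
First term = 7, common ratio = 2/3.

Sₙ = a(1 - rⁿ) / (1 - r)
S_10 = 7(1 - (2/3)^10) / (1 - (2/3))
S_10 = 7(1 - (1024/59049)) / (1/3)
S_10 = 406175/19683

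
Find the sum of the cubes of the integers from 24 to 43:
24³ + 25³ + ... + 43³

Use ∑_{k=1}^{n} k³ = [n(n+1)/2]², then subtract the first 23 terms.
∑_{k=1}^{43} k³ = [43×44/2]² = 946² = 894916
∑_{k=1}^{23} k³ = [23×24/2]² = 276² = 76176
∑_{k=24}^{43} k³ = 894916 - 76176 = 818740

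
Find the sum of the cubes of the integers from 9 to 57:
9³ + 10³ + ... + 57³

Use ∑_{k=1}^{n} k³ = [n(n+1)/2]², then subtract the first 8 terms.
∑_{k=1}^{57} k³ = [57×58/2]² = 1653² = 2732409
∑_{k=1}^{8} k³ = [8×9/2]² = 36² = 1296
∑_{k=9}^{57} k³ = 2732409 - 1296 = 2731113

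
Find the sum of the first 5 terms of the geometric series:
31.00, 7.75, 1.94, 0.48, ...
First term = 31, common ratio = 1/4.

Sₙ = a(1 - rⁿ) / (1 - r)
S_5 = 31(1 - (1/4)^5) / (1 - (1/4))
S_5 = 31(1 - (1/1024)) / (3/4)
S_5 = 10571/256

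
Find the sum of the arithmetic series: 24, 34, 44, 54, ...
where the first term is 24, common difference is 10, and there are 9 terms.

Sₙ = n/2 × (first + last)
Last term = a + (n-1)d = 24 + (9-1)×10 = 104
S_9 = 9/2 × (24 + 104)
S_9 = 9/2 × 128 = 576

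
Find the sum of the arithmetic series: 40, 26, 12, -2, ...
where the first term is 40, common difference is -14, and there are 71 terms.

Sₙ = n/2 × (first + last)
Last term = a + (n-1)d = 40 + (71-1)×(-14) = -940
S_71 = 71/2 × (40 + (-940))
S_71 = 71/2 × (-900) = -31950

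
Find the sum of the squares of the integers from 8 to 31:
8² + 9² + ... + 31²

Use ∑_{k=1}^{n} k² = n(n+1)(2n+1)/6, then subtract the first 7 terms.
∑_{k=1}^{31} k² = 31×32×63/6 = 10416
∑_{k=1}^{7} k² = 7×8×15/6 = 140
∑_{k=8}^{31} k² = 10416 - 140 = 10276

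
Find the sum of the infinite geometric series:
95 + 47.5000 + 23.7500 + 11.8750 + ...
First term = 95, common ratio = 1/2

For |r| < 1, S = a / (1 - r)
S = 95 / (1 - (1/2))
S = 95 / (1/2)
S = 190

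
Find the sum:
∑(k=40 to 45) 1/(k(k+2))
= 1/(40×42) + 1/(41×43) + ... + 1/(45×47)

Partial fractions: 1/(k(k+2)) = (1/2)[1/k - 1/(k+2)]
Telescoping leaves the first two and last two terms:
= (1/2)[1/40 + 1/41 - 1/46 - 1/47]
= 11301/3545680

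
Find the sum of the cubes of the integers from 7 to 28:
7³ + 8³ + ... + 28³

Use ∑_{k=1}^{n} k³ = [n(n+1)/2]², then subtract the first 6 terms.
∑_{k=1}^{28} k³ = [28×29/2]² = 406² = 164836
∑_{k=1}^{6} k³ = [6×7/2]² = 21² = 441
∑_{k=7}^{28} k³ = 164836 - 441 = 164395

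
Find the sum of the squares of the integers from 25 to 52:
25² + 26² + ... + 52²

Use ∑_{k=1}^{n} k² = n(n+1)(2n+1)/6, then subtract the first 24 terms.
∑_{k=1}^{52} k² = 52×53×105/6 = 48230
∑_{k=1}^{24} k² = 24×25×49/6 = 4900
∑_{k=25}^{52} k² = 48230 - 4900 = 43330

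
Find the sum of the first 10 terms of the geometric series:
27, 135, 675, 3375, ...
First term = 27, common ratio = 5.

Sₙ = a(1 - rⁿ) / (1 - r)
S_10 = 27(1 - 5^10) / (1 - 5)
S_10 = 27(1 - 9765625) / (-4)
S_10 = 65917962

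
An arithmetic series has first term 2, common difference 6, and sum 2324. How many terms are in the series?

Using S = n/2 × [2a + (n-1)d]
2324 = n/2 × [2(2) + (n-1)(6)]
2324 = n/2 × [4 + 6n - 6]
4648 = n × [-2 + 6n]
6n² + (-2)n - 4648 = 0
Discriminant: Δ = (-2)² - 4(6)(-4648) = 4 + 111552 = 111556
√Δ = 334
n = [-(-2) + √Δ] / (2·6) = (2 + 334) / 12 = 336 / 12 = 28
(The negative root is discarded since n must be a positive integer.)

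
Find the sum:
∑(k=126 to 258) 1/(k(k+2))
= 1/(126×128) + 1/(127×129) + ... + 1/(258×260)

Partial fractions: 1/(k(k+2)) = (1/2)[1/k - 1/(k+2)]
Telescoping leaves the first two and last two terms:
= (1/2)[1/126 + 1/127 - 1/259 - 1/260]
= 623713/153939240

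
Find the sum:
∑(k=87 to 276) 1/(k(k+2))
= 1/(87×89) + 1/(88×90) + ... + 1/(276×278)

Partial fractions: 1/(k(k+2)) = (1/2)[1/k - 1/(k+2)]
Telescoping leaves the first two and last two terms:
= (1/2)[1/87 + 1/88 - 1/277 - 1/278]
= 4613485/589557936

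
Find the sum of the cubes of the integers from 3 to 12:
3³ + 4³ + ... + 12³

Use ∑_{k=1}^{n} k³ = [n(n+1)/2]², then subtract the first 2 terms.
∑_{k=1}^{12} k³ = [12×13/2]² = 78² = 6084
∑_{k=1}^{2} k³ = [2×3/2]² = 3² = 9
∑_{k=3}^{12} k³ = 6084 - 9 = 6075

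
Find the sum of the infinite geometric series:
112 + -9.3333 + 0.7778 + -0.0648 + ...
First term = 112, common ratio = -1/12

For |r| < 1, S = a / (1 - r)
S = 112 / (1 - (-1/12))
S = 112 / (13/12)
S = 1344/13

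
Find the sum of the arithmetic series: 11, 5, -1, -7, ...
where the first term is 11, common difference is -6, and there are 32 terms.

Sₙ = n/2 × (first + last)
Last term = a + (n-1)d = 11 + (32-1)×(-6) = -175
S_32 = 32/2 × (11 + (-175))
S_32 = 32/2 × (-164) = -2624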